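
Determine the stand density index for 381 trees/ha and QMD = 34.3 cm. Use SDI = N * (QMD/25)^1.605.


QMD/25 = 34.3/25 = 1.372
(1.372)^1.605 = exp(1.605 * ln(1.372)) = exp(1.605 * 0.316270) = exp(0.507613) = 1.66132
SDI = 381 * 1.66132 = 632.963 ≈ 633

633


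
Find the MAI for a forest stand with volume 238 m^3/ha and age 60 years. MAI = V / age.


MAI = 238 / 60 = 3.9667 ≈ 3.97 m^3/ha/yr

3.97 m^3/ha/yr


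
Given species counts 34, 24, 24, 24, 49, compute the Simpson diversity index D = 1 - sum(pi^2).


Total N = 34 + 24 + 24 + 24 + 49 = 155
Per-species terms:
  p = 34/155 = 0.219355; p^2 = 0.219355^2 = 0.048117
  p = 24/155 = 0.154839; p^2 = 0.154839^2 = 0.023975
  p = 24/155 = 0.154839; p^2 = 0.154839^2 = 0.023975
  p = 24/155 = 0.154839; p^2 = 0.154839^2 = 0.023975
  p = 49/155 = 0.316129; p^2 = 0.316129^2 = 0.099938
sum(p^2) = 0.048117 + 0.023975 + 0.023975 + 0.023975 + 0.099938 = 0.219980
D = 1 - 0.219980 = 0.780020 ≈ 0.7800

0.7800


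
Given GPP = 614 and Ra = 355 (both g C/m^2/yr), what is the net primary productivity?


NPP = GPP - Ra = 614 - 355 = 259 g C/m^2/yr

259 g C/m^2/yr


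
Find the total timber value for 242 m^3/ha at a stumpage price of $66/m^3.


Value = 242 * 66 = $15972/ha

$15972/ha


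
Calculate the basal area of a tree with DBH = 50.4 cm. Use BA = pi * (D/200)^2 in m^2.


D/200 = 50.4/200 = 0.252 m
(D/200)^2 = 0.252^2 = 0.063504
BA = 3.141593 * 0.063504 = 0.199504 ≈ 0.1995 m^2

0.1995 m^2


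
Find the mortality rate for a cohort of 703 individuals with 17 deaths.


Mortality rate = 17 / 703 = 0.024182 ≈ 0.0242

0.0242


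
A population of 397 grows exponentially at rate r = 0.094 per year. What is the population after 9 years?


r*t = 0.094 * 9 = 0.846
exp(0.846) = 2.33031
N = 397 * 2.33031 = 925.133 ≈ 925

925


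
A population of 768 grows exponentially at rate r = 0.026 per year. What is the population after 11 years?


r*t = 0.026 * 11 = 0.286
exp(0.286) = 1.33109
N = 768 * 1.33109 = 1022.28 ≈ 1022

1022


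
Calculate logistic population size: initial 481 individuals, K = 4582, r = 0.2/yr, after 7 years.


(K - N0)/N0 = (4582 - 481)/481 = 4101/481 = 8.52599
r*t = 0.2 * 7 = 1.4; exp(-1.4) = 0.246597
8.52599 * 0.246597 = 2.10248
1 + 2.10248 = 3.10248
N = 4582 / 3.10248 = 1476.88 ≈ 1477

1477


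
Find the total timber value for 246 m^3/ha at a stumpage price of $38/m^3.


Value = 246 * 38 = $9348/ha

$9348/ha


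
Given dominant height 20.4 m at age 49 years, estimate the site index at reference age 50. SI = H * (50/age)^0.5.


50/49 = 1.02041
(1.02041)^0.5 = 1.01015
SI = 20.4 * 1.01015 = 20.6071 ≈ 20.6 m

20.6 m


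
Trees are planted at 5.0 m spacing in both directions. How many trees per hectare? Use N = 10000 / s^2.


N = 10000 / 5.0^2 = 10000 / 25 = 400.000 ≈ 400 trees/ha

400 trees/ha


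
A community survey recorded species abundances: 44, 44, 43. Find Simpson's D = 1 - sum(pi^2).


Total N = 44 + 44 + 43 = 131
Per-species terms:
  p = 44/131 = 0.335878; p^2 = 0.335878^2 = 0.112814
  p = 44/131 = 0.335878; p^2 = 0.335878^2 = 0.112814
  p = 43/131 = 0.328244; p^2 = 0.328244^2 = 0.107744
sum(p^2) = 0.112814 + 0.112814 + 0.107744 = 0.333372
D = 1 - 0.333372 = 0.666628 ≈ 0.6666

0.6666


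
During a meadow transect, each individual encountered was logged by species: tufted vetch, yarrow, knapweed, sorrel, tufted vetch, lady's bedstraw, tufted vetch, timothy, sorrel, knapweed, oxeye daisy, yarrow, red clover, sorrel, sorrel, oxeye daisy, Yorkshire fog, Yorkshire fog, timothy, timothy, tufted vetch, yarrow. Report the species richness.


Total individuals logged = 22
Distinct species (count of individuals): tufted vetch (4), yarrow (3), knapweed (2), sorrel (4), lady's bedstraw (1), timothy (3), oxeye daisy (2), red clover (1), Yorkshire fog (2)
Species richness = number of distinct species = 9

9


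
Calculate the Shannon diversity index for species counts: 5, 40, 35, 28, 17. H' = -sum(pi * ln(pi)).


Total N = 5 + 40 + 35 + 28 + 17 = 125
Per-species terms:
  p = 5/125 = 0.040000; ln(p) = -3.218876; p*ln(p) = 0.040000 * (-3.218876) = -0.128755
  p = 40/125 = 0.320000; ln(p) = -1.139434; p*ln(p) = 0.320000 * (-1.139434) = -0.364619
  p = 35/125 = 0.280000; ln(p) = -1.272966; p*ln(p) = 0.280000 * (-1.272966) = -0.356430
  p = 28/125 = 0.224000; ln(p) = -1.496109; p*ln(p) = 0.224000 * (-1.496109) = -0.335128
  p = 17/125 = 0.136000; ln(p) = -1.995100; p*ln(p) = 0.136000 * (-1.995100) = -0.271334
sum(p*ln(p)) = (-0.128755) + (-0.364619) + (-0.356430) + (-0.335128) + (-0.271334) = -1.456266
H' = -(-1.456266) = 1.456266 ≈ 1.4563

1.4563


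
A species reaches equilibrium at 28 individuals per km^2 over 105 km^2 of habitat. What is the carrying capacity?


K = 28 * 105 = 2940 individuals

2940 individuals


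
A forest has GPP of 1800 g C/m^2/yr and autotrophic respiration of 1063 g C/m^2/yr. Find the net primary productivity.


NPP = GPP - Ra = 1800 - 1063 = 737 g C/m^2/yr

737 g C/m^2/yr


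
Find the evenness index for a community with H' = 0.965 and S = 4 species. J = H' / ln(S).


ln(4) = 1.38629
J = H' / ln(S) = 0.965 / 1.38629 = 0.696103 ≈ 0.6961

0.6961


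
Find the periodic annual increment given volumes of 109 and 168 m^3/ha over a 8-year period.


PAI = (V2 - V1) / period = (168 - 109) / 8 = 59 / 8 = 7.3750 ≈ 7.38 m^3/ha/yr

7.38 m^3/ha/yr


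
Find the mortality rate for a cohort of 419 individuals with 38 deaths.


Mortality rate = 38 / 419 = 0.090692 ≈ 0.0907

0.0907


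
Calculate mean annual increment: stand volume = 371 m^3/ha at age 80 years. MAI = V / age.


MAI = 371 / 80 = 4.6375 ≈ 4.64 m^3/ha/yr

4.64 m^3/ha/yr


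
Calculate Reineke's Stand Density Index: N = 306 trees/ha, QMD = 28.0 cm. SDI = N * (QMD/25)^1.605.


QMD/25 = 28.0/25 = 1.12
(1.12)^1.605 = exp(1.605 * ln(1.12)) = exp(1.605 * 0.113329) = exp(0.181893) = 1.19949
SDI = 306 * 1.19949 = 367.044 ≈ 367

367


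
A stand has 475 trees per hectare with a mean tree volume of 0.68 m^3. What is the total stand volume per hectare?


V_stand = 475 * 0.68 = 323.0 m^3/ha

323.0 m^3/ha


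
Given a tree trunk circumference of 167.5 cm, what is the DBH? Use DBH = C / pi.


DBH = C / pi = 167.5 / 3.141593 = 53.3169 ≈ 53.32 cm

53.32 cm


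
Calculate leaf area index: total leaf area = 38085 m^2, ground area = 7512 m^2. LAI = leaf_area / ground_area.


LAI = 38085 / 7512 = 5.0699 ≈ 5.07

5.07


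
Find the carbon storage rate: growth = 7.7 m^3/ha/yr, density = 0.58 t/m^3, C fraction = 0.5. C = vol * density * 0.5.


C = 7.7 * 0.58 * 0.5 = 2.233 ≈ 2.23 t C/ha/yr

2.23 t C/ha/yr


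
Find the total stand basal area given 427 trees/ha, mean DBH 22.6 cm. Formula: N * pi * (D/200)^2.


(D/200)^2 = (22.6/200)^2 = 0.113^2 = 0.012769
Individual BA = 3.141593 * 0.012769 = 0.0401150 m^2
Stand BA = 427 * 0.0401150 = 17.1291 ≈ 17.13 m^2/ha

17.13 m^2/ha


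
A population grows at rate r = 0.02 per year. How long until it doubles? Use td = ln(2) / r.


td = ln(2) / 0.02 = 0.693147 / 0.02 = 34.6574 ≈ 34.7 years

34.7 years


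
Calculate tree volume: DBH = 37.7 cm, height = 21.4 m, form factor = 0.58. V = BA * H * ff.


(D/200)^2 = (37.7/200)^2 = 0.1885^2 = 0.03553225
BA = 3.141593 * 0.03553225 = 0.111628 m^2
V = 0.111628 * 21.4 * 0.58 = 1.38553 ≈ 1.386 m^3

1.386 m^3


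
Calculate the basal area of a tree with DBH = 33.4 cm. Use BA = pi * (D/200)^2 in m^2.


D/200 = 33.4/200 = 0.167 m
(D/200)^2 = 0.167^2 = 0.027889
BA = 3.141593 * 0.027889 = 0.0876159 ≈ 0.0876 m^2

0.0876 m^2


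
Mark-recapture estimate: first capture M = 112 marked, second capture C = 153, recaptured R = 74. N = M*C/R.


N = M * C / R = 112 * 153 / 74 = 17136 / 74 = 231.57 ≈ 232

232 individuals


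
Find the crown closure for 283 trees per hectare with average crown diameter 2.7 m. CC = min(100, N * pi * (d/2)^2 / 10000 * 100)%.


(d/2)^2 = (2.7/2)^2 = 1.35^2 = 1.8225
Crown area = 3.141593 * 1.8225 = 5.72555 m^2
N * area / 10000 * 100 = 283 * 5.72555 / 10000 * 100 = 16.2033
CC = min(100, 16.2033) = 16.2033 ≈ 16.2%

16.2%


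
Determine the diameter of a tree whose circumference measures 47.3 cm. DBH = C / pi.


DBH = C / pi = 47.3 / 3.141593 = 15.0561 ≈ 15.06 cm

15.06 cm


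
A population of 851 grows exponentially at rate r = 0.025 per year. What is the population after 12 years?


r*t = 0.025 * 12 = 0.3
exp(0.3) = 1.34986
N = 851 * 1.34986 = 1148.73 ≈ 1149

1149


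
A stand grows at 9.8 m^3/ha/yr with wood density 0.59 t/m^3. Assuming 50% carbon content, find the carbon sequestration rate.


C = 9.8 * 0.59 * 0.5 = 2.891 ≈ 2.89 t C/ha/yr

2.89 t C/ha/yr


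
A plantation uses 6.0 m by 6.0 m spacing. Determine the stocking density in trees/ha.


N = 10000 / 6.0^2 = 10000 / 36 = 277.778 ≈ 278 trees/ha

278 trees/ha


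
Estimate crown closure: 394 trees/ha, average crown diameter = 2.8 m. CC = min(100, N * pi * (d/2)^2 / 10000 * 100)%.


(d/2)^2 = (2.8/2)^2 = 1.4^2 = 1.96
Crown area = 3.141593 * 1.96 = 6.15752 m^2
N * area / 10000 * 100 = 394 * 6.15752 / 10000 * 100 = 24.2606
CC = min(100, 24.2606) = 24.2606 ≈ 24.3%

24.3%


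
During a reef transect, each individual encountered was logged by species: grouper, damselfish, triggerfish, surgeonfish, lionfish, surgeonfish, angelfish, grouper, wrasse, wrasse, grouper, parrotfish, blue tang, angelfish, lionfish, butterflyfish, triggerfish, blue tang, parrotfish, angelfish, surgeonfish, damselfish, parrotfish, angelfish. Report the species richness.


Total individuals logged = 24
Distinct species (count of individuals): grouper (3), damselfish (2), triggerfish (2), surgeonfish (3), lionfish (2), angelfish (4), wrasse (2), parrotfish (3), blue tang (2), butterflyfish (1)
Species richness = number of distinct species = 10

10


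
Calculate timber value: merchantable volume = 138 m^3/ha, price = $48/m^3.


Value = 138 * 48 = $6624/ha

$6624/ha


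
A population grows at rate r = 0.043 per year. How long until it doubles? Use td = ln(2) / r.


td = ln(2) / 0.043 = 0.693147 / 0.043 = 16.1197 ≈ 16.1 years

16.1 years


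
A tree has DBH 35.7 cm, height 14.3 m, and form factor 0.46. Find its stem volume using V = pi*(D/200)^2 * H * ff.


(D/200)^2 = (35.7/200)^2 = 0.1785^2 = 0.03186225
BA = 3.141593 * 0.03186225 = 0.100098 m^2
V = 0.100098 * 14.3 * 0.46 = 0.658445 ≈ 0.658 m^3

0.658 m^3


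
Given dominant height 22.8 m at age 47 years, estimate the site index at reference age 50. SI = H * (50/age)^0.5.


50/47 = 1.06383
(1.06383)^0.5 = 1.03142
SI = 22.8 * 1.03142 = 23.5164 ≈ 23.5 m

23.5 m


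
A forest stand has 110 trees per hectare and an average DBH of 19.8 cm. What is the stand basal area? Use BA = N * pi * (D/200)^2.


(D/200)^2 = (19.8/200)^2 = 0.099^2 = 0.009801
Individual BA = 3.141593 * 0.009801 = 0.0307908 m^2
Stand BA = 110 * 0.0307908 = 3.38699 ≈ 3.39 m^2/ha

3.39 m^2/ha


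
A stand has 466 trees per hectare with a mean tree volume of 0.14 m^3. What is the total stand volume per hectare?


V_stand = 466 * 0.14 = 65.24 ≈ 65.2 m^3/ha

65.2 m^3/ha


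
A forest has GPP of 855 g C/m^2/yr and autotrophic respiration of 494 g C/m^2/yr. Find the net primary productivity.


NPP = GPP - Ra = 855 - 494 = 361 g C/m^2/yr

361 g C/m^2/yr


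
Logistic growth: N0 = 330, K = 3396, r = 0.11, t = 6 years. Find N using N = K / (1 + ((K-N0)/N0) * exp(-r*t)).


(K - N0)/N0 = (3396 - 330)/330 = 3066/330 = 9.29091
r*t = 0.11 * 6 = 0.66; exp(-0.66) = 0.516851
9.29091 * 0.516851 = 4.80202
1 + 4.80202 = 5.80202
N = 3396 / 5.80202 = 585.313 ≈ 585

585


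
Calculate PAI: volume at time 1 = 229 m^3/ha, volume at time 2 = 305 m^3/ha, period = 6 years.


PAI = (V2 - V1) / period = (305 - 229) / 6 = 76 / 6 = 12.6667 ≈ 12.67 m^3/ha/yr

12.67 m^3/ha/yr


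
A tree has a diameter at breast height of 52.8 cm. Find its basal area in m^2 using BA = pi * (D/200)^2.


D/200 = 52.8/200 = 0.264 m
(D/200)^2 = 0.264^2 = 0.069696
BA = 3.141593 * 0.069696 = 0.218956 ≈ 0.2190 m^2

0.2190 m^2


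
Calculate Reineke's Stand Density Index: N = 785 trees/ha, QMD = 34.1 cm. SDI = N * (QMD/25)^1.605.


QMD/25 = 34.1/25 = 1.364
(1.364)^1.605 = exp(1.605 * ln(1.364)) = exp(1.605 * 0.310422) = exp(0.498227) = 1.64580
SDI = 785 * 1.64580 = 1291.95 ≈ 1292

1292


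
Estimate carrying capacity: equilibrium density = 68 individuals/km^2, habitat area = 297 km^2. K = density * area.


K = 68 * 297 = 20196 individuals

20196 individuals


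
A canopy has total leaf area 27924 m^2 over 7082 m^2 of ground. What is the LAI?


LAI = 27924 / 7082 = 3.9430 ≈ 3.94

3.94


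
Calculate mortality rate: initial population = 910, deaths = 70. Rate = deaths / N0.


Mortality rate = 70 / 910 = 0.076923 ≈ 0.0769

0.0769


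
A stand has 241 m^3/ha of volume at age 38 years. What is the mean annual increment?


MAI = 241 / 38 = 6.3421 ≈ 6.34 m^3/ha/yr

6.34 m^3/ha/yr


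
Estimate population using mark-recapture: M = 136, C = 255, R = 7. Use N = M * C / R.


N = M * C / R = 136 * 255 / 7 = 34680 / 7 = 4954.29 ≈ 4954

4954 individuals


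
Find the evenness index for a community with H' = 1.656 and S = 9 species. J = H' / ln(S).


ln(9) = 2.19722
J = H' / ln(S) = 1.656 / 2.19722 = 0.753680 ≈ 0.7537

0.7537


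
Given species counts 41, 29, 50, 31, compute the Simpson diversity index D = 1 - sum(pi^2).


Total N = 41 + 29 + 50 + 31 = 151
Per-species terms:
  p = 41/151 = 0.271523; p^2 = 0.271523^2 = 0.073725
  p = 29/151 = 0.192053; p^2 = 0.192053^2 = 0.036884
  p = 50/151 = 0.331126; p^2 = 0.331126^2 = 0.109644
  p = 31/151 = 0.205298; p^2 = 0.205298^2 = 0.042147
sum(p^2) = 0.073725 + 0.036884 + 0.109644 + 0.042147 = 0.262400
D = 1 - 0.262400 = 0.737600 ≈ 0.7376

0.7376


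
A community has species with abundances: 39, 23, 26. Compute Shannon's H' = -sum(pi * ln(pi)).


Total N = 39 + 23 + 26 = 88
Per-species terms:
  p = 39/88 = 0.443182; ln(p) = -0.813775; p*ln(p) = 0.443182 * (-0.813775) = -0.360650
  p = 23/88 = 0.261364; ln(p) = -1.341841; p*ln(p) = 0.261364 * (-1.341841) = -0.350709
  p = 26/88 = 0.295455; ln(p) = -1.219239; p*ln(p) = 0.295455 * (-1.219239) = -0.360230
sum(p*ln(p)) = (-0.360650) + (-0.350709) + (-0.360230) = -1.071589
H' = -(-1.071589) = 1.071589 ≈ 1.0716

1.0716


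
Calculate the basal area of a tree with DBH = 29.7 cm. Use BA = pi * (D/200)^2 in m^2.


D/200 = 29.7/200 = 0.1485 m
(D/200)^2 = 0.1485^2 = 0.02205225
BA = 3.141593 * 0.02205225 = 0.0692792 ≈ 0.0693 m^2

0.0693 m^2


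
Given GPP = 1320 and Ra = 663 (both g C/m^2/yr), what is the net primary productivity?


NPP = GPP - Ra = 1320 - 663 = 657 g C/m^2/yr

657 g C/m^2/yr


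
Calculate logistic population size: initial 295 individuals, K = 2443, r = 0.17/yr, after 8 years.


(K - N0)/N0 = (2443 - 295)/295 = 2148/295 = 7.28136
r*t = 0.17 * 8 = 1.36; exp(-1.36) = 0.256661
7.28136 * 0.256661 = 1.86884
1 + 1.86884 = 2.86884
N = 2443 / 2.86884 = 851.564 ≈ 852

852


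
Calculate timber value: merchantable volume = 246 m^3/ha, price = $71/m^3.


Value = 246 * 71 = $17466/ha

$17466/ha


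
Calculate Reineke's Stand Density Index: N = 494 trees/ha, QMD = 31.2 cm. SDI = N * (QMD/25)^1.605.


QMD/25 = 31.2/25 = 1.248
(1.248)^1.605 = exp(1.605 * ln(1.248)) = exp(1.605 * 0.221542) = exp(0.355575) = 1.42700
SDI = 494 * 1.42700 = 704.938 ≈ 705

705


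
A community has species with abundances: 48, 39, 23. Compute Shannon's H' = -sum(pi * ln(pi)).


Total N = 48 + 39 + 23 = 110
Per-species terms:
  p = 48/110 = 0.436364; ln(p) = -0.829279; p*ln(p) = 0.436364 * (-0.829279) = -0.361868
  p = 39/110 = 0.354545; ln(p) = -1.036920; p*ln(p) = 0.354545 * (-1.036920) = -0.367635
  p = 23/110 = 0.209091; ln(p) = -1.564986; p*ln(p) = 0.209091 * (-1.564986) = -0.327224
sum(p*ln(p)) = (-0.361868) + (-0.367635) + (-0.327224) = -1.056727
H' = -(-1.056727) = 1.056727 ≈ 1.0567

1.0567


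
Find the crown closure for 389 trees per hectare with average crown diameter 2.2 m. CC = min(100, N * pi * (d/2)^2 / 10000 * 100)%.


(d/2)^2 = (2.2/2)^2 = 1.1^2 = 1.21
Crown area = 3.141593 * 1.21 = 3.80133 m^2
N * area / 10000 * 100 = 389 * 3.80133 / 10000 * 100 = 14.7872
CC = min(100, 14.7872) = 14.7872 ≈ 14.8%

14.8%


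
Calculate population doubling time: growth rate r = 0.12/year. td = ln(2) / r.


td = ln(2) / 0.12 = 0.693147 / 0.12 = 5.77623 ≈ 5.8 years

5.8 years


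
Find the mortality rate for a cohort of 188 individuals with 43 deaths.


Mortality rate = 43 / 188 = 0.228723 ≈ 0.2287

0.2287


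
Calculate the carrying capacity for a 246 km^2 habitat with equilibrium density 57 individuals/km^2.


K = 57 * 246 = 14022 individuals

14022 individuals


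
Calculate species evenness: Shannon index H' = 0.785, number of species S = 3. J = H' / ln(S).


ln(3) = 1.09861
J = H' / ln(S) = 0.785 / 1.09861 = 0.714539 ≈ 0.7145

0.7145


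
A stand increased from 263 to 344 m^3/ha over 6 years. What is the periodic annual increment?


PAI = (V2 - V1) / period = (344 - 263) / 6 = 81 / 6 = 13.50 m^3/ha/yr

13.50 m^3/ha/yr


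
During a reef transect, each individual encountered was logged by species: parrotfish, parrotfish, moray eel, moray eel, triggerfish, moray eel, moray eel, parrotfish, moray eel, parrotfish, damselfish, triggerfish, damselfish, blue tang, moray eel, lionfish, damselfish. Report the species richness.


Total individuals logged = 17
Distinct species (count of individuals): parrotfish (4), moray eel (6), triggerfish (2), damselfish (3), blue tang (1), lionfish (1)
Species richness = number of distinct species = 6

6


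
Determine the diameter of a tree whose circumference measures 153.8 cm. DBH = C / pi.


DBH = C / pi = 153.8 / 3.141593 = 48.9561 ≈ 48.96 cm

48.96 cm


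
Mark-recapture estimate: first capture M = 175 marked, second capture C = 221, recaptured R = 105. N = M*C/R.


N = M * C / R = 175 * 221 / 105 = 38675 / 105 = 368.33 ≈ 368

368 individuals


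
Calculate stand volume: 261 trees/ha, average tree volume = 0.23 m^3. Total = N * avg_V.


V_stand = 261 * 0.23 = 60.03 ≈ 60.0 m^3/ha

60.0 m^3/ha


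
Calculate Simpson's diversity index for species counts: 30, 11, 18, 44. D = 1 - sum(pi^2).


Total N = 30 + 11 + 18 + 44 = 103
Per-species terms:
  p = 30/103 = 0.291262; p^2 = 0.291262^2 = 0.084834
  p = 11/103 = 0.106796; p^2 = 0.106796^2 = 0.011405
  p = 18/103 = 0.174757; p^2 = 0.174757^2 = 0.030540
  p = 44/103 = 0.427184; p^2 = 0.427184^2 = 0.182486
sum(p^2) = 0.084834 + 0.011405 + 0.030540 + 0.182486 = 0.309265
D = 1 - 0.309265 = 0.690735 ≈ 0.6907

0.6907


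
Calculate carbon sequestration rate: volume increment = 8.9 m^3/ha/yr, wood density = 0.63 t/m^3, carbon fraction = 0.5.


C = 8.9 * 0.63 * 0.5 = 2.8035 ≈ 2.80 t C/ha/yr

2.80 t C/ha/yr


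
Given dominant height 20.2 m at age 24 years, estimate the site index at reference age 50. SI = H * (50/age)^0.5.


50/24 = 2.08333
(2.08333)^0.5 = 1.44337
SI = 20.2 * 1.44337 = 29.1561 ≈ 29.2 m

29.2 m


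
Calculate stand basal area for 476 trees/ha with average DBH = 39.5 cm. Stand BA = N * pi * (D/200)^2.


(D/200)^2 = (39.5/200)^2 = 0.1975^2 = 0.03900625
Individual BA = 3.141593 * 0.03900625 = 0.122542 m^2
Stand BA = 476 * 0.122542 = 58.3300 ≈ 58.33 m^2/ha

58.33 m^2/ha


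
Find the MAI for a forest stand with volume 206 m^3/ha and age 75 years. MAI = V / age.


MAI = 206 / 75 = 2.7467 ≈ 2.75 m^3/ha/yr

2.75 m^3/ha/yr


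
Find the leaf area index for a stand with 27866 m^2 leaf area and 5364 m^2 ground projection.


LAI = 27866 / 5364 = 5.1950 ≈ 5.20

5.20


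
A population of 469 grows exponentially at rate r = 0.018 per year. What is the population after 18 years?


r*t = 0.018 * 18 = 0.324
exp(0.324) = 1.38265
N = 469 * 1.38265 = 648.463 ≈ 648

648


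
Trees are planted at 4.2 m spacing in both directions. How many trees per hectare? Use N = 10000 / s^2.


N = 10000 / 4.2^2 = 10000 / 17.64 = 566.893 ≈ 567 trees/ha

567 trees/ha


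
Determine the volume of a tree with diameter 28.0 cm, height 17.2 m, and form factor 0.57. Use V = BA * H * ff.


(D/200)^2 = (28.0/200)^2 = 0.14^2 = 0.0196
BA = 3.141593 * 0.0196 = 0.0615752 m^2
V = 0.0615752 * 17.2 * 0.57 = 0.603683 ≈ 0.604 m^3

0.604 m^3


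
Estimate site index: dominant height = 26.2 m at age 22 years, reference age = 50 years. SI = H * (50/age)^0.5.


50/22 = 2.27273
(2.27273)^0.5 = 1.50756
SI = 26.2 * 1.50756 = 39.4981 ≈ 39.5 m

39.5 m


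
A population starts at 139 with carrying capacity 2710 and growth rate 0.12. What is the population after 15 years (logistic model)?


(K - N0)/N0 = (2710 - 139)/139 = 2571/139 = 18.4964
r*t = 0.12 * 15 = 1.8; exp(-1.8) = 0.165299
18.4964 * 0.165299 = 3.05744
1 + 3.05744 = 4.05744
N = 2710 / 4.05744 = 667.909 ≈ 668

668


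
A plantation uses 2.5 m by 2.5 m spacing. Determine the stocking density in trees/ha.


N = 10000 / 2.5^2 = 10000 / 6.25 = 1600.00 ≈ 1600 trees/ha

1600 trees/ha


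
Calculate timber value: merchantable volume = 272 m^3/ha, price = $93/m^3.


Value = 272 * 93 = $25296/ha

$25296/ha


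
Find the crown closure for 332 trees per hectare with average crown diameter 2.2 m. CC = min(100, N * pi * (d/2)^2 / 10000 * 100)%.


(d/2)^2 = (2.2/2)^2 = 1.1^2 = 1.21
Crown area = 3.141593 * 1.21 = 3.80133 m^2
N * area / 10000 * 100 = 332 * 3.80133 / 10000 * 100 = 12.6204
CC = min(100, 12.6204) = 12.6204 ≈ 12.6%

12.6%


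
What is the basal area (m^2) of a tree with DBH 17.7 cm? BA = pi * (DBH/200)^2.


D/200 = 17.7/200 = 0.0885 m
(D/200)^2 = 0.0885^2 = 0.00783225
BA = 3.141593 * 0.00783225 = 0.0246057 ≈ 0.0246 m^2

0.0246 m^2


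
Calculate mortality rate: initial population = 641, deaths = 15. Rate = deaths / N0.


Mortality rate = 15 / 641 = 0.023401 ≈ 0.0234

0.0234


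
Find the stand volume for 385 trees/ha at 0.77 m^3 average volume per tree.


V_stand = 385 * 0.77 = 296.45 ≈ 296.5 m^3/ha

296.5 m^3/ha


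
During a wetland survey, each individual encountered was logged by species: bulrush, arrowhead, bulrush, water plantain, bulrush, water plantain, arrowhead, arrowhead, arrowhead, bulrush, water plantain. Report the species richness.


Total individuals logged = 11
Distinct species (count of individuals): bulrush (4), arrowhead (4), water plantain (3)
Species richness = number of distinct species = 3

3


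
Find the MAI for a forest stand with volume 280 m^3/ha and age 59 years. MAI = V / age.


MAI = 280 / 59 = 4.7458 ≈ 4.75 m^3/ha/yr

4.75 m^3/ha/yr


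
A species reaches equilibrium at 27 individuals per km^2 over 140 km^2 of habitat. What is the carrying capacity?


K = 27 * 140 = 3780 individuals

3780 individuals


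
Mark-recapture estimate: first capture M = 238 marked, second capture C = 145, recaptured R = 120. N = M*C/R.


N = M * C / R = 238 * 145 / 120 = 34510 / 120 = 287.58 ≈ 288

288 individuals


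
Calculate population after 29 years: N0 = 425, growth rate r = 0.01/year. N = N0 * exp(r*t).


r*t = 0.01 * 29 = 0.29
exp(0.29) = 1.33643
N = 425 * 1.33643 = 567.983 ≈ 568

568


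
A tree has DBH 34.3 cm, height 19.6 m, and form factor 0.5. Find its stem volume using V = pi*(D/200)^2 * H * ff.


(D/200)^2 = (34.3/200)^2 = 0.1715^2 = 0.02941225
BA = 3.141593 * 0.02941225 = 0.0924013 m^2
V = 0.0924013 * 19.6 * 0.5 = 0.905533 ≈ 0.906 m^3

0.906 m^3


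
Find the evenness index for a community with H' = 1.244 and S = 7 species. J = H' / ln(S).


ln(7) = 1.94591
J = H' / ln(S) = 1.244 / 1.94591 = 0.639290 ≈ 0.6393

0.6393


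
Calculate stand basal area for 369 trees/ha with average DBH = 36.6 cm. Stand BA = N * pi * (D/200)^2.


(D/200)^2 = (36.6/200)^2 = 0.183^2 = 0.033489
Individual BA = 3.141593 * 0.033489 = 0.105209 m^2
Stand BA = 369 * 0.105209 = 38.8221 ≈ 38.82 m^2/ha

38.82 m^2/ha


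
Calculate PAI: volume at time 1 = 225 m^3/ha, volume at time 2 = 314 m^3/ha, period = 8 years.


PAI = (V2 - V1) / period = (314 - 225) / 8 = 89 / 8 = 11.1250 ≈ 11.13 m^3/ha/yr

11.13 m^3/ha/yr


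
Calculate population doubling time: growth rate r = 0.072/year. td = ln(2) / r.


td = ln(2) / 0.072 = 0.693147 / 0.072 = 9.62704 ≈ 9.6 years

9.6 years


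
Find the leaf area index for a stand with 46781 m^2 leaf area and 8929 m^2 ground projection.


LAI = 46781 / 8929 = 5.2392 ≈ 5.24

5.24


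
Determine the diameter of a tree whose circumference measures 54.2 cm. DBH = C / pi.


DBH = C / pi = 54.2 / 3.141593 = 17.2524 ≈ 17.25 cm

17.25 cm


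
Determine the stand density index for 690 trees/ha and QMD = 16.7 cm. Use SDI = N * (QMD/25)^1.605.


QMD/25 = 16.7/25 = 0.668
(0.668)^1.605 = exp(1.605 * ln(0.668)) = exp(1.605 * (-0.403467)) = exp(-0.647565) = 0.523319
SDI = 690 * 0.523319 = 361.090 ≈ 361

361


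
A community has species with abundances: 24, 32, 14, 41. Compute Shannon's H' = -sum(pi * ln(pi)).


Total N = 24 + 32 + 14 + 41 = 111
Per-species terms:
  p = 24/111 = 0.216216; ln(p) = -1.531477; p*ln(p) = 0.216216 * (-1.531477) = -0.331130
  p = 32/111 = 0.288288; ln(p) = -1.243795; p*ln(p) = 0.288288 * (-1.243795) = -0.358571
  p = 14/111 = 0.126126; ln(p) = -2.070474; p*ln(p) = 0.126126 * (-2.070474) = -0.261141
  p = 41/111 = 0.369369; ln(p) = -0.995959; p*ln(p) = 0.369369 * (-0.995959) = -0.367876
sum(p*ln(p)) = (-0.331130) + (-0.358571) + (-0.261141) + (-0.367876) = -1.318718
H' = -(-1.318718) = 1.318718 ≈ 1.3187

1.3187


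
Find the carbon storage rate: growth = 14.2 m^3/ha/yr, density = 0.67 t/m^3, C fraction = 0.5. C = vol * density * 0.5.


C = 14.2 * 0.67 * 0.5 = 4.757 ≈ 4.76 t C/ha/yr

4.76 t C/ha/yr


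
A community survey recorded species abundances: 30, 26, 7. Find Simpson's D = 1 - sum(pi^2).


Total N = 30 + 26 + 7 = 63
Per-species terms:
  p = 30/63 = 0.476190; p^2 = 0.476190^2 = 0.226757
  p = 26/63 = 0.412698; p^2 = 0.412698^2 = 0.170320
  p = 7/63 = 0.111111; p^2 = 0.111111^2 = 0.012346
sum(p^2) = 0.226757 + 0.170320 + 0.012346 = 0.409423
D = 1 - 0.409423 = 0.590577 ≈ 0.5906

0.5906


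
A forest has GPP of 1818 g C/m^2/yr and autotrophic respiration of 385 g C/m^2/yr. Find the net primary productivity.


NPP = GPP - Ra = 1818 - 385 = 1433 g C/m^2/yr

1433 g C/m^2/yr


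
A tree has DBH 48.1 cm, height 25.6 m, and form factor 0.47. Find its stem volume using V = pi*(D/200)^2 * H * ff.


(D/200)^2 = (48.1/200)^2 = 0.2405^2 = 0.05784025
BA = 3.141593 * 0.05784025 = 0.181711 m^2
V = 0.181711 * 25.6 * 0.47 = 2.18635 ≈ 2.186 m^3

2.186 m^3


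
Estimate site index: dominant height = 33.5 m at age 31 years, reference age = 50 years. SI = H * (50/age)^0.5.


50/31 = 1.61290
(1.61290)^0.5 = 1.27000
SI = 33.5 * 1.27000 = 42.5450 ≈ 42.5 m

42.5 m


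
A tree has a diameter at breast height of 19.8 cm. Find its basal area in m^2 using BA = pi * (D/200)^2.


D/200 = 19.8/200 = 0.099 m
(D/200)^2 = 0.099^2 = 0.009801
BA = 3.141593 * 0.009801 = 0.0307908 ≈ 0.0308 m^2

0.0308 m^2


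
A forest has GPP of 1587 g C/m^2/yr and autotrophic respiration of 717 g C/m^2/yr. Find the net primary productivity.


NPP = GPP - Ra = 1587 - 717 = 870 g C/m^2/yr

870 g C/m^2/yr


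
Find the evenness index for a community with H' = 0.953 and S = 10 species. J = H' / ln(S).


ln(10) = 2.30259
J = H' / ln(S) = 0.953 / 2.30259 = 0.413882 ≈ 0.4139

0.4139


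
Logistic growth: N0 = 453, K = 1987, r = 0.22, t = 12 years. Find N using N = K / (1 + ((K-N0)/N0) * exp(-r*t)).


(K - N0)/N0 = (1987 - 453)/453 = 1534/453 = 3.38631
r*t = 0.22 * 12 = 2.64; exp(-2.64) = 0.0713613
3.38631 * 0.0713613 = 0.241651
1 + 0.241651 = 1.24165
N = 1987 / 1.24165 = 1600.29 ≈ 1600

1600


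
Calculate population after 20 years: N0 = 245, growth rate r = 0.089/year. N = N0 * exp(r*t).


r*t = 0.089 * 20 = 1.78
exp(1.78) = 5.92986
N = 245 * 5.92986 = 1452.82 ≈ 1453

1453


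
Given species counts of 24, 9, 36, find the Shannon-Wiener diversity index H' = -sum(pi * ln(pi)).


Total N = 24 + 9 + 36 = 69
Per-species terms:
  p = 24/69 = 0.347826; ln(p) = -1.056053; p*ln(p) = 0.347826 * (-1.056053) = -0.367323
  p = 9/69 = 0.130435; ln(p) = -2.036880; p*ln(p) = 0.130435 * (-2.036880) = -0.265680
  p = 36/69 = 0.521739; ln(p) = -0.650588; p*ln(p) = 0.521739 * (-0.650588) = -0.339437
sum(p*ln(p)) = (-0.367323) + (-0.265680) + (-0.339437) = -0.972440
H' = -(-0.972440) = 0.972440 ≈ 0.9724

0.9724


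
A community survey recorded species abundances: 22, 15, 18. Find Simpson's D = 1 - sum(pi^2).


Total N = 22 + 15 + 18 = 55
Per-species terms:
  p = 22/55 = 0.400000; p^2 = 0.400000^2 = 0.160000
  p = 15/55 = 0.272727; p^2 = 0.272727^2 = 0.074380
  p = 18/55 = 0.327273; p^2 = 0.327273^2 = 0.107108
sum(p^2) = 0.160000 + 0.074380 + 0.107108 = 0.341488
D = 1 - 0.341488 = 0.658512 ≈ 0.6585

0.6585


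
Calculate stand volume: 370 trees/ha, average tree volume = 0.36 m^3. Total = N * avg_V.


V_stand = 370 * 0.36 = 133.2 m^3/ha

133.2 m^3/ha


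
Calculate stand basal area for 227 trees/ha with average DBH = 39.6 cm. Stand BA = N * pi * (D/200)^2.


(D/200)^2 = (39.6/200)^2 = 0.198^2 = 0.039204
Individual BA = 3.141593 * 0.039204 = 0.123163 m^2
Stand BA = 227 * 0.123163 = 27.9580 ≈ 27.96 m^2/ha

27.96 m^2/ha


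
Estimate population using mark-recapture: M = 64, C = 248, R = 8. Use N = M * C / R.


N = M * C / R = 64 * 248 / 8 = 15872 / 8 = 1984

1984 individuals


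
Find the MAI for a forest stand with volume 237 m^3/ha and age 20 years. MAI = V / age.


MAI = 237 / 20 = 11.85 m^3/ha/yr

11.85 m^3/ha/yr


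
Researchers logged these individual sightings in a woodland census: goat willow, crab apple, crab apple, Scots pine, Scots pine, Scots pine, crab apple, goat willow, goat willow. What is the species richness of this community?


Total individuals logged = 9
Distinct species (count of individuals): goat willow (3), crab apple (3), Scots pine (3)
Species richness = number of distinct species = 3

3


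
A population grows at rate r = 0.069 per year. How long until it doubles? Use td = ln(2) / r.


td = ln(2) / 0.069 = 0.693147 / 0.069 = 10.0456 ≈ 10.0 years

10.0 years


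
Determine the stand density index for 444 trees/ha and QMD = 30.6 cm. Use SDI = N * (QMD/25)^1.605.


QMD/25 = 30.6/25 = 1.224
(1.224)^1.605 = exp(1.605 * ln(1.224)) = exp(1.605 * 0.202124) = exp(0.324409) = 1.38321
SDI = 444 * 1.38321 = 614.145 ≈ 614

614


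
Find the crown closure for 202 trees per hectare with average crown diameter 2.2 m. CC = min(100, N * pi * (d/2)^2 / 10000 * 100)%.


(d/2)^2 = (2.2/2)^2 = 1.1^2 = 1.21
Crown area = 3.141593 * 1.21 = 3.80133 m^2
N * area / 10000 * 100 = 202 * 3.80133 / 10000 * 100 = 7.67869
CC = min(100, 7.67869) = 7.67869 ≈ 7.7%

7.7%


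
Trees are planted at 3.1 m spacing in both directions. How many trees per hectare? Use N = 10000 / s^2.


N = 10000 / 3.1^2 = 10000 / 9.61 = 1040.58 ≈ 1041 trees/ha

1041 trees/ha


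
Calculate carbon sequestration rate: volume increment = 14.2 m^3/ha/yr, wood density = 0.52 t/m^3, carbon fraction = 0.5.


C = 14.2 * 0.52 * 0.5 = 3.692 ≈ 3.69 t C/ha/yr

3.69 t C/ha/yr


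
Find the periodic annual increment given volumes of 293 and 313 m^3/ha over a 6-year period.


PAI = (V2 - V1) / period = (313 - 293) / 6 = 20 / 6 = 3.3333 ≈ 3.33 m^3/ha/yr

3.33 m^3/ha/yr


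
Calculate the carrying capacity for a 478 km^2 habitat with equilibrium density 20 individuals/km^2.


K = 20 * 478 = 9560 individuals

9560 individuals


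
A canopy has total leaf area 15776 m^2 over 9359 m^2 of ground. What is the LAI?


LAI = 15776 / 9359 = 1.6857 ≈ 1.69

1.69


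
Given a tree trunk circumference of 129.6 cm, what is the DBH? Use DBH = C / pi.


DBH = C / pi = 129.6 / 3.141593 = 41.2530 ≈ 41.25 cm

41.25 cm


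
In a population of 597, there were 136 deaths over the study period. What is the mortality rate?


Mortality rate = 136 / 597 = 0.227806 ≈ 0.2278

0.2278


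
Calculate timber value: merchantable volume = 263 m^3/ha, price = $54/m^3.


Value = 263 * 54 = $14202/ha

$14202/ha


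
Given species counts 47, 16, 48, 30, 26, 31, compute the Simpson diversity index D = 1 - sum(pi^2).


Total N = 47 + 16 + 48 + 30 + 26 + 31 = 198
Per-species terms:
  p = 47/198 = 0.237374; p^2 = 0.237374^2 = 0.056346
  p = 16/198 = 0.080808; p^2 = 0.080808^2 = 0.006530
  p = 48/198 = 0.242424; p^2 = 0.242424^2 = 0.058769
  p = 30/198 = 0.151515; p^2 = 0.151515^2 = 0.022957
  p = 26/198 = 0.131313; p^2 = 0.131313^2 = 0.017243
  p = 31/198 = 0.156566; p^2 = 0.156566^2 = 0.024513
sum(p^2) = 0.056346 + 0.006530 + 0.058769 + 0.022957 + 0.017243 + 0.024513 = 0.186358
D = 1 - 0.186358 = 0.813642 ≈ 0.8136

0.8136


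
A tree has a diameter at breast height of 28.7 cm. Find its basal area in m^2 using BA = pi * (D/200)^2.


D/200 = 28.7/200 = 0.1435 m
(D/200)^2 = 0.1435^2 = 0.02059225
BA = 3.141593 * 0.02059225 = 0.0646925 ≈ 0.0647 m^2

0.0647 m^2


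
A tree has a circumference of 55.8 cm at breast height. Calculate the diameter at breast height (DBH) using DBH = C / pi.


DBH = C / pi = 55.8 / 3.141593 = 17.7617 ≈ 17.76 cm

17.76 cm


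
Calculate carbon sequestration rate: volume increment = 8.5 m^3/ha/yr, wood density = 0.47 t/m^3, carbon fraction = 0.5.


C = 8.5 * 0.47 * 0.5 = 1.9975 ≈ 2.00 t C/ha/yr

2.00 t C/ha/yr


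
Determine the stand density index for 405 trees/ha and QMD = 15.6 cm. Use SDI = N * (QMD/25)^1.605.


QMD/25 = 15.6/25 = 0.624
(0.624)^1.605 = exp(1.605 * ln(0.624)) = exp(1.605 * (-0.471605)) = exp(-0.756926) = 0.469106
SDI = 405 * 0.469106 = 189.988 ≈ 190

190


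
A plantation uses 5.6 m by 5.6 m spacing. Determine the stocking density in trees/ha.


N = 10000 / 5.6^2 = 10000 / 31.36 = 318.878 ≈ 319 trees/ha

319 trees/ha


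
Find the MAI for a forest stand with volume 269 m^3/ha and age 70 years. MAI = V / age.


MAI = 269 / 70 = 3.8429 ≈ 3.84 m^3/ha/yr

3.84 m^3/ha/yr


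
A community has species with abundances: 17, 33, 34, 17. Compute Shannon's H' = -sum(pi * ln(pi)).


Total N = 17 + 33 + 34 + 17 = 101
Per-species terms:
  p = 17/101 = 0.168317; ln(p) = -1.781906; p*ln(p) = 0.168317 * (-1.781906) = -0.299925
  p = 33/101 = 0.326733; ln(p) = -1.118612; p*ln(p) = 0.326733 * (-1.118612) = -0.365487
  p = 34/101 = 0.336634; ln(p) = -1.088759; p*ln(p) = 0.336634 * (-1.088759) = -0.366513
  p = 17/101 = 0.168317; ln(p) = -1.781906; p*ln(p) = 0.168317 * (-1.781906) = -0.299925
sum(p*ln(p)) = (-0.299925) + (-0.365487) + (-0.366513) + (-0.299925) = -1.331850
H' = -(-1.331850) = 1.331850 ≈ 1.3319

1.3319


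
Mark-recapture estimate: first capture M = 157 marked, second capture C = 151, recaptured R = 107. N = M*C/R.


N = M * C / R = 157 * 151 / 107 = 23707 / 107 = 221.56 ≈ 222

222 individuals


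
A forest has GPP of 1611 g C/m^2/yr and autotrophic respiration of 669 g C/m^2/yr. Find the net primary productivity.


NPP = GPP - Ra = 1611 - 669 = 942 g C/m^2/yr

942 g C/m^2/yr


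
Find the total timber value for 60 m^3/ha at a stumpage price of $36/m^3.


Value = 60 * 36 = $2160/ha

$2160/ha


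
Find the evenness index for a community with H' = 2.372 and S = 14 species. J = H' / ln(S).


ln(14) = 2.63906
J = H' / ln(S) = 2.372 / 2.63906 = 0.898805 ≈ 0.8988

0.8988


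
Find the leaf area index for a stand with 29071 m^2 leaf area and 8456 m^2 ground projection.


LAI = 29071 / 8456 = 3.4379 ≈ 3.44

3.44


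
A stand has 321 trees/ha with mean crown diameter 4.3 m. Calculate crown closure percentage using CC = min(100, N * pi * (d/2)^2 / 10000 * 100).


(d/2)^2 = (4.3/2)^2 = 2.15^2 = 4.6225
Crown area = 3.141593 * 4.6225 = 14.5220 m^2
N * area / 10000 * 100 = 321 * 14.5220 / 10000 * 100 = 46.6156
CC = min(100, 46.6156) = 46.6156 ≈ 46.6%

46.6%


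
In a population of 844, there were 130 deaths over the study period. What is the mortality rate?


Mortality rate = 130 / 844 = 0.154028 ≈ 0.1540

0.1540


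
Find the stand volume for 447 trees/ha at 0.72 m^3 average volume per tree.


V_stand = 447 * 0.72 = 321.84 ≈ 321.8 m^3/ha

321.8 m^3/ha


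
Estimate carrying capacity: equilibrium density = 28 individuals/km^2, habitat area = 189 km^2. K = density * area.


K = 28 * 189 = 5292 individuals

5292 individuals


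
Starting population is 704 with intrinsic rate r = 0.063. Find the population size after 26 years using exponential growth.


r*t = 0.063 * 26 = 1.638
exp(1.638) = 5.14487
N = 704 * 5.14487 = 3621.99 ≈ 3622

3622


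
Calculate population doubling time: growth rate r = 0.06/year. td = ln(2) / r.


td = ln(2) / 0.06 = 0.693147 / 0.06 = 11.5525 ≈ 11.6 years

11.6 years


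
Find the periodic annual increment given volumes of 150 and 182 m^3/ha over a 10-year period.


PAI = (V2 - V1) / period = (182 - 150) / 10 = 32 / 10 = 3.20 m^3/ha/yr

3.20 m^3/ha/yr


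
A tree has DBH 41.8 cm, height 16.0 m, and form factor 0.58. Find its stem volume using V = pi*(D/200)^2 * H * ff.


(D/200)^2 = (41.8/200)^2 = 0.209^2 = 0.043681
BA = 3.141593 * 0.043681 = 0.137228 m^2
V = 0.137228 * 16.0 * 0.58 = 1.27348 ≈ 1.273 m^3

1.273 m^3


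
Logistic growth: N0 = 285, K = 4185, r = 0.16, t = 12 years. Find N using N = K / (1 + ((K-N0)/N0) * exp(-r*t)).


(K - N0)/N0 = (4185 - 285)/285 = 3900/285 = 13.6842
r*t = 0.16 * 12 = 1.92; exp(-1.92) = 0.146607
13.6842 * 0.146607 = 2.00620
1 + 2.00620 = 3.00620
N = 4185 / 3.00620 = 1392.12 ≈ 1392

1392


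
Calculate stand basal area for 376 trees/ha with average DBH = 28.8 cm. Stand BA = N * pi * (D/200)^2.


(D/200)^2 = (28.8/200)^2 = 0.144^2 = 0.020736
Individual BA = 3.141593 * 0.020736 = 0.0651441 m^2
Stand BA = 376 * 0.0651441 = 24.4942 ≈ 24.49 m^2/ha

24.49 m^2/ha


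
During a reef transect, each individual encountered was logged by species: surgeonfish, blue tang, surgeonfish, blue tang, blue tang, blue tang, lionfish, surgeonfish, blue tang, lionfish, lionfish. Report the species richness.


Total individuals logged = 11
Distinct species (count of individuals): surgeonfish (3), blue tang (5), lionfish (3)
Species richness = number of distinct species = 3

3


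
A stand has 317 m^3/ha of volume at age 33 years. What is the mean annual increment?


MAI = 317 / 33 = 9.6061 ≈ 9.61 m^3/ha/yr

9.61 m^3/ha/yr


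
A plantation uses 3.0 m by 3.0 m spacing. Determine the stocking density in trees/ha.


N = 10000 / 3.0^2 = 10000 / 9 = 1111.11 ≈ 1111 trees/ha

1111 trees/ha


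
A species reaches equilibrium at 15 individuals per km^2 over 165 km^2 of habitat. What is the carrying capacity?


K = 15 * 165 = 2475 individuals

2475 individuals


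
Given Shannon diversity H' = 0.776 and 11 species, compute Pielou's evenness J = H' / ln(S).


ln(11) = 2.39790
J = H' / ln(S) = 0.776 / 2.39790 = 0.323616 ≈ 0.3236

0.3236


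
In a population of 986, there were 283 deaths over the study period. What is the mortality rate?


Mortality rate = 283 / 986 = 0.287018 ≈ 0.2870

0.2870


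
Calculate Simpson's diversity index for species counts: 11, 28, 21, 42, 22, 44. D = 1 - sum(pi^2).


Total N = 11 + 28 + 21 + 42 + 22 + 44 = 168
Per-species terms:
  p = 11/168 = 0.065476; p^2 = 0.065476^2 = 0.004287
  p = 28/168 = 0.166667; p^2 = 0.166667^2 = 0.027778
  p = 21/168 = 0.125000; p^2 = 0.125000^2 = 0.015625
  p = 42/168 = 0.250000; p^2 = 0.250000^2 = 0.062500
  p = 22/168 = 0.130952; p^2 = 0.130952^2 = 0.017148
  p = 44/168 = 0.261905; p^2 = 0.261905^2 = 0.068594
sum(p^2) = 0.004287 + 0.027778 + 0.015625 + 0.062500 + 0.017148 + 0.068594 = 0.195932
D = 1 - 0.195932 = 0.804068 ≈ 0.8041

0.8041
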